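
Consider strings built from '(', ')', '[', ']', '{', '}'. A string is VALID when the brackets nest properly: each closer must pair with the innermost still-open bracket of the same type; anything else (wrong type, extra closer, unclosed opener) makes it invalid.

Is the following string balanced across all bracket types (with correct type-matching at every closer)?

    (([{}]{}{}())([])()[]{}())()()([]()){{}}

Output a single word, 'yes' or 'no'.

Answer: yes

Derivation:
pos 0: push '('; stack = (
pos 1: push '('; stack = ((
pos 2: push '['; stack = (([
pos 3: push '{'; stack = (([{
pos 4: '}' matches '{'; pop; stack = (([
pos 5: ']' matches '['; pop; stack = ((
pos 6: push '{'; stack = (({
pos 7: '}' matches '{'; pop; stack = ((
pos 8: push '{'; stack = (({
pos 9: '}' matches '{'; pop; stack = ((
pos 10: push '('; stack = (((
pos 11: ')' matches '('; pop; stack = ((
pos 12: ')' matches '('; pop; stack = (
pos 13: push '('; stack = ((
pos 14: push '['; stack = (([
pos 15: ']' matches '['; pop; stack = ((
pos 16: ')' matches '('; pop; stack = (
pos 17: push '('; stack = ((
pos 18: ')' matches '('; pop; stack = (
pos 19: push '['; stack = ([
pos 20: ']' matches '['; pop; stack = (
pos 21: push '{'; stack = ({
pos 22: '}' matches '{'; pop; stack = (
pos 23: push '('; stack = ((
pos 24: ')' matches '('; pop; stack = (
pos 25: ')' matches '('; pop; stack = (empty)
pos 26: push '('; stack = (
pos 27: ')' matches '('; pop; stack = (empty)
pos 28: push '('; stack = (
pos 29: ')' matches '('; pop; stack = (empty)
pos 30: push '('; stack = (
pos 31: push '['; stack = ([
pos 32: ']' matches '['; pop; stack = (
pos 33: push '('; stack = ((
pos 34: ')' matches '('; pop; stack = (
pos 35: ')' matches '('; pop; stack = (empty)
pos 36: push '{'; stack = {
pos 37: push '{'; stack = {{
pos 38: '}' matches '{'; pop; stack = {
pos 39: '}' matches '{'; pop; stack = (empty)
end: stack empty → VALID
Verdict: properly nested → yes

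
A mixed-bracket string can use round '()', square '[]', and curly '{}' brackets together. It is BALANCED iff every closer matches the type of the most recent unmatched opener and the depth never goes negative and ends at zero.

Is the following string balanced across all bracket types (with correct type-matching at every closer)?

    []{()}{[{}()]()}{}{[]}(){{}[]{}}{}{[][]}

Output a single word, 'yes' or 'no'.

pos 0: push '['; stack = [
pos 1: ']' matches '['; pop; stack = (empty)
pos 2: push '{'; stack = {
pos 3: push '('; stack = {(
pos 4: ')' matches '('; pop; stack = {
pos 5: '}' matches '{'; pop; stack = (empty)
pos 6: push '{'; stack = {
pos 7: push '['; stack = {[
pos 8: push '{'; stack = {[{
pos 9: '}' matches '{'; pop; stack = {[
pos 10: push '('; stack = {[(
pos 11: ')' matches '('; pop; stack = {[
pos 12: ']' matches '['; pop; stack = {
pos 13: push '('; stack = {(
pos 14: ')' matches '('; pop; stack = {
pos 15: '}' matches '{'; pop; stack = (empty)
pos 16: push '{'; stack = {
pos 17: '}' matches '{'; pop; stack = (empty)
pos 18: push '{'; stack = {
pos 19: push '['; stack = {[
pos 20: ']' matches '['; pop; stack = {
pos 21: '}' matches '{'; pop; stack = (empty)
pos 22: push '('; stack = (
pos 23: ')' matches '('; pop; stack = (empty)
pos 24: push '{'; stack = {
pos 25: push '{'; stack = {{
pos 26: '}' matches '{'; pop; stack = {
pos 27: push '['; stack = {[
pos 28: ']' matches '['; pop; stack = {
pos 29: push '{'; stack = {{
pos 30: '}' matches '{'; pop; stack = {
pos 31: '}' matches '{'; pop; stack = (empty)
pos 32: push '{'; stack = {
pos 33: '}' matches '{'; pop; stack = (empty)
pos 34: push '{'; stack = {
pos 35: push '['; stack = {[
pos 36: ']' matches '['; pop; stack = {
pos 37: push '['; stack = {[
pos 38: ']' matches '['; pop; stack = {
pos 39: '}' matches '{'; pop; stack = (empty)
end: stack empty → VALID
Verdict: properly nested → yes

Answer: yes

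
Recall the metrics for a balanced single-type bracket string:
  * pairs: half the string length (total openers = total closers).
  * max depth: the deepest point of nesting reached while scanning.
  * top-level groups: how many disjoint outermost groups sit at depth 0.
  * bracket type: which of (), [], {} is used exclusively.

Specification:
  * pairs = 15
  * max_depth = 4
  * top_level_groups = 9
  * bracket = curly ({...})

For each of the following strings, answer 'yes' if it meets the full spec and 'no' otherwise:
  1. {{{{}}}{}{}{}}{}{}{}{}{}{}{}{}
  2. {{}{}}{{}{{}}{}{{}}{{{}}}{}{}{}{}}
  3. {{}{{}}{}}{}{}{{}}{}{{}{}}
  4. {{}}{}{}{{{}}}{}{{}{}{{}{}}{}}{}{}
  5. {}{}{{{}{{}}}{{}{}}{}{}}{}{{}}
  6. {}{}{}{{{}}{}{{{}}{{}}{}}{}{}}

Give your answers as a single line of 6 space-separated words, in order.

Answer: yes no no no no no

Derivation:
String 1 '{{{{}}}{}{}{}}{}{}{}{}{}{}{}{}': depth seq [1 2 3 4 3 2 1 2 1 2 1 2 1 0 1 0 1 0 1 0 1 0 1 0 1 0 1 0 1 0]
  -> pairs=15 depth=4 groups=9 -> yes
String 2 '{{}{}}{{}{{}}{}{{}}{{{}}}{}{}{}{}}': depth seq [1 2 1 2 1 0 1 2 1 2 3 2 1 2 1 2 3 2 1 2 3 4 3 2 1 2 1 2 1 2 1 2 1 0]
  -> pairs=17 depth=4 groups=2 -> no
String 3 '{{}{{}}{}}{}{}{{}}{}{{}{}}': depth seq [1 2 1 2 3 2 1 2 1 0 1 0 1 0 1 2 1 0 1 0 1 2 1 2 1 0]
  -> pairs=13 depth=3 groups=6 -> no
String 4 '{{}}{}{}{{{}}}{}{{}{}{{}{}}{}}{}{}': depth seq [1 2 1 0 1 0 1 0 1 2 3 2 1 0 1 0 1 2 1 2 1 2 3 2 3 2 1 2 1 0 1 0 1 0]
  -> pairs=17 depth=3 groups=8 -> no
String 5 '{}{}{{{}{{}}}{{}{}}{}{}}{}{{}}': depth seq [1 0 1 0 1 2 3 2 3 4 3 2 1 2 3 2 3 2 1 2 1 2 1 0 1 0 1 2 1 0]
  -> pairs=15 depth=4 groups=5 -> no
String 6 '{}{}{}{{{}}{}{{{}}{{}}{}}{}{}}': depth seq [1 0 1 0 1 0 1 2 3 2 1 2 1 2 3 4 3 2 3 4 3 2 3 2 1 2 1 2 1 0]
  -> pairs=15 depth=4 groups=4 -> no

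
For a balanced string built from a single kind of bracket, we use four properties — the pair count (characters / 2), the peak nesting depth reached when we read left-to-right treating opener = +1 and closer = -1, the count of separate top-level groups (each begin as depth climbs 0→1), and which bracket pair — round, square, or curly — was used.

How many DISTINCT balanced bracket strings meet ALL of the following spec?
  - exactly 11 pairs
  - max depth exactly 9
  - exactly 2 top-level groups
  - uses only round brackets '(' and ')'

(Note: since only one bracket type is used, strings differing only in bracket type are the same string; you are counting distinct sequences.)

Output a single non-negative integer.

Spec: pairs=11 depth=9 groups=2
Count(depth <= 9) = 16794
Count(depth <= 8) = 16762
Count(depth == 9) = 16794 - 16762 = 32

Answer: 32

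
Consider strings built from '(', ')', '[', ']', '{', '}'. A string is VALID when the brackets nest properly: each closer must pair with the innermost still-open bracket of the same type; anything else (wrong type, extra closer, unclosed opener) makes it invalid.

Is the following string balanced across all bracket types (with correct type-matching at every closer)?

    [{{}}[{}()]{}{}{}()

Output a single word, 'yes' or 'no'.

pos 0: push '['; stack = [
pos 1: push '{'; stack = [{
pos 2: push '{'; stack = [{{
pos 3: '}' matches '{'; pop; stack = [{
pos 4: '}' matches '{'; pop; stack = [
pos 5: push '['; stack = [[
pos 6: push '{'; stack = [[{
pos 7: '}' matches '{'; pop; stack = [[
pos 8: push '('; stack = [[(
pos 9: ')' matches '('; pop; stack = [[
pos 10: ']' matches '['; pop; stack = [
pos 11: push '{'; stack = [{
pos 12: '}' matches '{'; pop; stack = [
pos 13: push '{'; stack = [{
pos 14: '}' matches '{'; pop; stack = [
pos 15: push '{'; stack = [{
pos 16: '}' matches '{'; pop; stack = [
pos 17: push '('; stack = [(
pos 18: ')' matches '('; pop; stack = [
end: stack still non-empty ([) → INVALID
Verdict: unclosed openers at end: [ → no

Answer: no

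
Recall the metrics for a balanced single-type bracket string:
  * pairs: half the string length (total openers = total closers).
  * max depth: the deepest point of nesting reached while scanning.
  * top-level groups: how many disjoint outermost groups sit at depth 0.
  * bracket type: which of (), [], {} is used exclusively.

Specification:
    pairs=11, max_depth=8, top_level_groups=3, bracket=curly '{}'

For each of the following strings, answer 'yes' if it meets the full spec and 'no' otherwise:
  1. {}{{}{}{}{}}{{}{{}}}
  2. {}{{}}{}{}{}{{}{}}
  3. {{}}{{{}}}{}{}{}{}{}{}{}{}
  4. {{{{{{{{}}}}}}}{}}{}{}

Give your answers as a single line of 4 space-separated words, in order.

String 1 '{}{{}{}{}{}}{{}{{}}}': depth seq [1 0 1 2 1 2 1 2 1 2 1 0 1 2 1 2 3 2 1 0]
  -> pairs=10 depth=3 groups=3 -> no
String 2 '{}{{}}{}{}{}{{}{}}': depth seq [1 0 1 2 1 0 1 0 1 0 1 0 1 2 1 2 1 0]
  -> pairs=9 depth=2 groups=6 -> no
String 3 '{{}}{{{}}}{}{}{}{}{}{}{}{}': depth seq [1 2 1 0 1 2 3 2 1 0 1 0 1 0 1 0 1 0 1 0 1 0 1 0 1 0]
  -> pairs=13 depth=3 groups=10 -> no
String 4 '{{{{{{{{}}}}}}}{}}{}{}': depth seq [1 2 3 4 5 6 7 8 7 6 5 4 3 2 1 2 1 0 1 0 1 0]
  -> pairs=11 depth=8 groups=3 -> yes

Answer: no no no yes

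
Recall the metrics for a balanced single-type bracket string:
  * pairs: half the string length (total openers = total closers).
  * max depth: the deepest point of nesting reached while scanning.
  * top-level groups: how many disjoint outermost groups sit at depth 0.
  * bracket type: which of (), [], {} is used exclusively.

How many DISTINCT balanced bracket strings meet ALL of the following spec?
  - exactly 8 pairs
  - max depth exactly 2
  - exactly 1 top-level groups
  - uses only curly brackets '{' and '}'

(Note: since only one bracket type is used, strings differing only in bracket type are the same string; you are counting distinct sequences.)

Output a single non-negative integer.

Answer: 1

Derivation:
Spec: pairs=8 depth=2 groups=1
Count(depth <= 2) = 1
Count(depth <= 1) = 0
Count(depth == 2) = 1 - 0 = 1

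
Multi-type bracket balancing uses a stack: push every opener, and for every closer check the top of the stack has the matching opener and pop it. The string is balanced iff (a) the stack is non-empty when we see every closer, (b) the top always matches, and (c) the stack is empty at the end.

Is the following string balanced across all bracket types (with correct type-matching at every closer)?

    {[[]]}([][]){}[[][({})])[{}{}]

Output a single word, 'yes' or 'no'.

pos 0: push '{'; stack = {
pos 1: push '['; stack = {[
pos 2: push '['; stack = {[[
pos 3: ']' matches '['; pop; stack = {[
pos 4: ']' matches '['; pop; stack = {
pos 5: '}' matches '{'; pop; stack = (empty)
pos 6: push '('; stack = (
pos 7: push '['; stack = ([
pos 8: ']' matches '['; pop; stack = (
pos 9: push '['; stack = ([
pos 10: ']' matches '['; pop; stack = (
pos 11: ')' matches '('; pop; stack = (empty)
pos 12: push '{'; stack = {
pos 13: '}' matches '{'; pop; stack = (empty)
pos 14: push '['; stack = [
pos 15: push '['; stack = [[
pos 16: ']' matches '['; pop; stack = [
pos 17: push '['; stack = [[
pos 18: push '('; stack = [[(
pos 19: push '{'; stack = [[({
pos 20: '}' matches '{'; pop; stack = [[(
pos 21: ')' matches '('; pop; stack = [[
pos 22: ']' matches '['; pop; stack = [
pos 23: saw closer ')' but top of stack is '[' (expected ']') → INVALID
Verdict: type mismatch at position 23: ')' closes '[' → no

Answer: no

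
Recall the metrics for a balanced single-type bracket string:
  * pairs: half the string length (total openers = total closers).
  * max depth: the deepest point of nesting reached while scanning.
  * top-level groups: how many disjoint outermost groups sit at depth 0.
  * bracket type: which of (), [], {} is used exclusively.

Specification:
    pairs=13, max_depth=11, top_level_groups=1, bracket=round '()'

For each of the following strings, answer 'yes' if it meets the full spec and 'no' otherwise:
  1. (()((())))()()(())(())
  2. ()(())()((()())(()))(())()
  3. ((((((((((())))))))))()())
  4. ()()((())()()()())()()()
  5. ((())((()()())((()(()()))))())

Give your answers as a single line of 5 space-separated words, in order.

String 1 '(()((())))()()(())(())': depth seq [1 2 1 2 3 4 3 2 1 0 1 0 1 0 1 2 1 0 1 2 1 0]
  -> pairs=11 depth=4 groups=5 -> no
String 2 '()(())()((()())(()))(())()': depth seq [1 0 1 2 1 0 1 0 1 2 3 2 3 2 1 2 3 2 1 0 1 2 1 0 1 0]
  -> pairs=13 depth=3 groups=6 -> no
String 3 '((((((((((())))))))))()())': depth seq [1 2 3 4 5 6 7 8 9 10 11 10 9 8 7 6 5 4 3 2 1 2 1 2 1 0]
  -> pairs=13 depth=11 groups=1 -> yes
String 4 '()()((())()()()())()()()': depth seq [1 0 1 0 1 2 3 2 1 2 1 2 1 2 1 2 1 0 1 0 1 0 1 0]
  -> pairs=12 depth=3 groups=6 -> no
String 5 '((())((()()())((()(()()))))())': depth seq [1 2 3 2 1 2 3 4 3 4 3 4 3 2 3 4 5 4 5 6 5 6 5 4 3 2 1 2 1 0]
  -> pairs=15 depth=6 groups=1 -> no

Answer: no no yes no no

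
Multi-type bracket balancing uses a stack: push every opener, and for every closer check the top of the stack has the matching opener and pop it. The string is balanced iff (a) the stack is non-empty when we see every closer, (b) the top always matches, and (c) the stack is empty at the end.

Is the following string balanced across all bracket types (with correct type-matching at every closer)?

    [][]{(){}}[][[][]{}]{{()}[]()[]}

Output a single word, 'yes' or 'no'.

pos 0: push '['; stack = [
pos 1: ']' matches '['; pop; stack = (empty)
pos 2: push '['; stack = [
pos 3: ']' matches '['; pop; stack = (empty)
pos 4: push '{'; stack = {
pos 5: push '('; stack = {(
pos 6: ')' matches '('; pop; stack = {
pos 7: push '{'; stack = {{
pos 8: '}' matches '{'; pop; stack = {
pos 9: '}' matches '{'; pop; stack = (empty)
pos 10: push '['; stack = [
pos 11: ']' matches '['; pop; stack = (empty)
pos 12: push '['; stack = [
pos 13: push '['; stack = [[
pos 14: ']' matches '['; pop; stack = [
pos 15: push '['; stack = [[
pos 16: ']' matches '['; pop; stack = [
pos 17: push '{'; stack = [{
pos 18: '}' matches '{'; pop; stack = [
pos 19: ']' matches '['; pop; stack = (empty)
pos 20: push '{'; stack = {
pos 21: push '{'; stack = {{
pos 22: push '('; stack = {{(
pos 23: ')' matches '('; pop; stack = {{
pos 24: '}' matches '{'; pop; stack = {
pos 25: push '['; stack = {[
pos 26: ']' matches '['; pop; stack = {
pos 27: push '('; stack = {(
pos 28: ')' matches '('; pop; stack = {
pos 29: push '['; stack = {[
pos 30: ']' matches '['; pop; stack = {
pos 31: '}' matches '{'; pop; stack = (empty)
end: stack empty → VALID
Verdict: properly nested → yes

Answer: yes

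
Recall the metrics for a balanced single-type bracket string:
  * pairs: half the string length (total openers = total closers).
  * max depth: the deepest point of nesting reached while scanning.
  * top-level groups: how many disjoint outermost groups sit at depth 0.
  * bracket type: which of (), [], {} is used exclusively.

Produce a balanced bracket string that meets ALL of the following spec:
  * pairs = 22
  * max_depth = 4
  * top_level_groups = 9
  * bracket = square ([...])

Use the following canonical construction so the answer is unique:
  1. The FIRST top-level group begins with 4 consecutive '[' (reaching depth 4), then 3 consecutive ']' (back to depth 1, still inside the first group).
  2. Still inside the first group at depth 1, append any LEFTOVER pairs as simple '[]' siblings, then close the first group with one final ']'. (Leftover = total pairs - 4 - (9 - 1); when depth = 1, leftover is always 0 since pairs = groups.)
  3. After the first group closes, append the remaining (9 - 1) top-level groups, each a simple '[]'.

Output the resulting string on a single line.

Answer: [[[[]]][][][][][][][][][][]][][][][][][][][]

Derivation:
Spec: pairs=22 depth=4 groups=9
Leftover pairs = 22 - 4 - (9-1) = 10
First group: deep chain of depth 4 + 10 sibling pairs
Remaining 8 groups: simple '[]' each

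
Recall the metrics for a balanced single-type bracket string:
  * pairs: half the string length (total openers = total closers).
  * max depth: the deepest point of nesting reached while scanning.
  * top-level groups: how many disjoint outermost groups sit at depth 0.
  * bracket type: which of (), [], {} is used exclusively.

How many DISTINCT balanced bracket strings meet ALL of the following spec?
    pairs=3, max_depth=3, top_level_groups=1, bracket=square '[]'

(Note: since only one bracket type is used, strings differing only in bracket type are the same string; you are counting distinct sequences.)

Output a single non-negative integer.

Spec: pairs=3 depth=3 groups=1
Count(depth <= 3) = 2
Count(depth <= 2) = 1
Count(depth == 3) = 2 - 1 = 1

Answer: 1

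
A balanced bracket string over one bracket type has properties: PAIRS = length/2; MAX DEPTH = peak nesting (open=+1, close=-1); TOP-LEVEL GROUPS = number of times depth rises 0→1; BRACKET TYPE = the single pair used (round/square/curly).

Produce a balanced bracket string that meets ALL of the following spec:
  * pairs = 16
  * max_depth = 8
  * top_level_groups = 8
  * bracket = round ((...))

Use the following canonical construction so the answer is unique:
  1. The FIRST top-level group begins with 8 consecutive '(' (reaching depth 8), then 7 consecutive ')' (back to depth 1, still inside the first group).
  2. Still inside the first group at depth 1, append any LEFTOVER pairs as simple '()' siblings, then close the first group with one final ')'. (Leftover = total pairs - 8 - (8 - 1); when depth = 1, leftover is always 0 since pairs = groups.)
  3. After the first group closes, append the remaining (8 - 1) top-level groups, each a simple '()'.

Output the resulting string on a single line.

Answer: (((((((()))))))())()()()()()()()

Derivation:
Spec: pairs=16 depth=8 groups=8
Leftover pairs = 16 - 8 - (8-1) = 1
First group: deep chain of depth 8 + 1 sibling pairs
Remaining 7 groups: simple '()' each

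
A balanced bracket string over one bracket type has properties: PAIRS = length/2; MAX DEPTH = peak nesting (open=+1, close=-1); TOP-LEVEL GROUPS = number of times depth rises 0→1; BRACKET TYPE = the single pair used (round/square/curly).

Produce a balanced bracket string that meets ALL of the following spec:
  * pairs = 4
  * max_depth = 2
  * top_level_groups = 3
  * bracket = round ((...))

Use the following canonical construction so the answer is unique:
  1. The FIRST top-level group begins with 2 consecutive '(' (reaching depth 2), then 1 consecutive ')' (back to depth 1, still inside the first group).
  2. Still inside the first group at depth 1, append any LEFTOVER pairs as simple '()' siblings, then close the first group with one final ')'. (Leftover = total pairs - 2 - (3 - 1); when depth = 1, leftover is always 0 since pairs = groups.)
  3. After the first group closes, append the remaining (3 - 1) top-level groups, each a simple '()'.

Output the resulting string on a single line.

Answer: (())()()

Derivation:
Spec: pairs=4 depth=2 groups=3
Leftover pairs = 4 - 2 - (3-1) = 0
First group: deep chain of depth 2 + 0 sibling pairs
Remaining 2 groups: simple '()' each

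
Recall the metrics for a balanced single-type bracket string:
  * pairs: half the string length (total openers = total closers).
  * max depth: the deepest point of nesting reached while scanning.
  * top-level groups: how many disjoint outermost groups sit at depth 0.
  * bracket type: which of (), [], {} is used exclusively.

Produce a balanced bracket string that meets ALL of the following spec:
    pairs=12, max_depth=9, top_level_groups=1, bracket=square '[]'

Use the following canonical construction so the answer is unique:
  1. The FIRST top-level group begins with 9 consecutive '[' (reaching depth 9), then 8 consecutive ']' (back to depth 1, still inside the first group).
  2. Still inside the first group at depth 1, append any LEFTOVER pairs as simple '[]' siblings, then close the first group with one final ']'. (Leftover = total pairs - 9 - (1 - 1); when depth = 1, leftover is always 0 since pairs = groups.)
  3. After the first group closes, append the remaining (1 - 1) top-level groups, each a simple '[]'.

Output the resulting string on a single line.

Answer: [[[[[[[[[]]]]]]]][][][]]

Derivation:
Spec: pairs=12 depth=9 groups=1
Leftover pairs = 12 - 9 - (1-1) = 3
First group: deep chain of depth 9 + 3 sibling pairs
Remaining 0 groups: simple '[]' each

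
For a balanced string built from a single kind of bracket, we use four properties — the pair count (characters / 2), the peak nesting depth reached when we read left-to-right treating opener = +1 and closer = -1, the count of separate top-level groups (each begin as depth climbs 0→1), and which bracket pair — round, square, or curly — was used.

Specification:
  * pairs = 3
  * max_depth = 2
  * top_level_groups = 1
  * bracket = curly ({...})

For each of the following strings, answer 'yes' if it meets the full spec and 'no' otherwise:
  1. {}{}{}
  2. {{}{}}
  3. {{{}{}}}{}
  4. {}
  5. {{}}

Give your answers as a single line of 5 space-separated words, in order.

String 1 '{}{}{}': depth seq [1 0 1 0 1 0]
  -> pairs=3 depth=1 groups=3 -> no
String 2 '{{}{}}': depth seq [1 2 1 2 1 0]
  -> pairs=3 depth=2 groups=1 -> yes
String 3 '{{{}{}}}{}': depth seq [1 2 3 2 3 2 1 0 1 0]
  -> pairs=5 depth=3 groups=2 -> no
String 4 '{}': depth seq [1 0]
  -> pairs=1 depth=1 groups=1 -> no
String 5 '{{}}': depth seq [1 2 1 0]
  -> pairs=2 depth=2 groups=1 -> no

Answer: no yes no no no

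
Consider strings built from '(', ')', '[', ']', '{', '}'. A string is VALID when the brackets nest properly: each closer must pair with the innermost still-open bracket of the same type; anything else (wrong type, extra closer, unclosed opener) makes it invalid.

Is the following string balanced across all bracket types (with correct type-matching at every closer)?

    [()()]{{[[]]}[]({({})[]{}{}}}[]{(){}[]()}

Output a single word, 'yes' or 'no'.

Answer: no

Derivation:
pos 0: push '['; stack = [
pos 1: push '('; stack = [(
pos 2: ')' matches '('; pop; stack = [
pos 3: push '('; stack = [(
pos 4: ')' matches '('; pop; stack = [
pos 5: ']' matches '['; pop; stack = (empty)
pos 6: push '{'; stack = {
pos 7: push '{'; stack = {{
pos 8: push '['; stack = {{[
pos 9: push '['; stack = {{[[
pos 10: ']' matches '['; pop; stack = {{[
pos 11: ']' matches '['; pop; stack = {{
pos 12: '}' matches '{'; pop; stack = {
pos 13: push '['; stack = {[
pos 14: ']' matches '['; pop; stack = {
pos 15: push '('; stack = {(
pos 16: push '{'; stack = {({
pos 17: push '('; stack = {({(
pos 18: push '{'; stack = {({({
pos 19: '}' matches '{'; pop; stack = {({(
pos 20: ')' matches '('; pop; stack = {({
pos 21: push '['; stack = {({[
pos 22: ']' matches '['; pop; stack = {({
pos 23: push '{'; stack = {({{
pos 24: '}' matches '{'; pop; stack = {({
pos 25: push '{'; stack = {({{
pos 26: '}' matches '{'; pop; stack = {({
pos 27: '}' matches '{'; pop; stack = {(
pos 28: saw closer '}' but top of stack is '(' (expected ')') → INVALID
Verdict: type mismatch at position 28: '}' closes '(' → no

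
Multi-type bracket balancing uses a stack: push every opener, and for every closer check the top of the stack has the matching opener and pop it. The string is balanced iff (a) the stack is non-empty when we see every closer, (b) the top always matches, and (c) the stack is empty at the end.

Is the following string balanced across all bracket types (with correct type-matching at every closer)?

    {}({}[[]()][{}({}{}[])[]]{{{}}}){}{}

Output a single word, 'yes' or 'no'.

Answer: yes

Derivation:
pos 0: push '{'; stack = {
pos 1: '}' matches '{'; pop; stack = (empty)
pos 2: push '('; stack = (
pos 3: push '{'; stack = ({
pos 4: '}' matches '{'; pop; stack = (
pos 5: push '['; stack = ([
pos 6: push '['; stack = ([[
pos 7: ']' matches '['; pop; stack = ([
pos 8: push '('; stack = ([(
pos 9: ')' matches '('; pop; stack = ([
pos 10: ']' matches '['; pop; stack = (
pos 11: push '['; stack = ([
pos 12: push '{'; stack = ([{
pos 13: '}' matches '{'; pop; stack = ([
pos 14: push '('; stack = ([(
pos 15: push '{'; stack = ([({
pos 16: '}' matches '{'; pop; stack = ([(
pos 17: push '{'; stack = ([({
pos 18: '}' matches '{'; pop; stack = ([(
pos 19: push '['; stack = ([([
pos 20: ']' matches '['; pop; stack = ([(
pos 21: ')' matches '('; pop; stack = ([
pos 22: push '['; stack = ([[
pos 23: ']' matches '['; pop; stack = ([
pos 24: ']' matches '['; pop; stack = (
pos 25: push '{'; stack = ({
pos 26: push '{'; stack = ({{
pos 27: push '{'; stack = ({{{
pos 28: '}' matches '{'; pop; stack = ({{
pos 29: '}' matches '{'; pop; stack = ({
pos 30: '}' matches '{'; pop; stack = (
pos 31: ')' matches '('; pop; stack = (empty)
pos 32: push '{'; stack = {
pos 33: '}' matches '{'; pop; stack = (empty)
pos 34: push '{'; stack = {
pos 35: '}' matches '{'; pop; stack = (empty)
end: stack empty → VALID
Verdict: properly nested → yes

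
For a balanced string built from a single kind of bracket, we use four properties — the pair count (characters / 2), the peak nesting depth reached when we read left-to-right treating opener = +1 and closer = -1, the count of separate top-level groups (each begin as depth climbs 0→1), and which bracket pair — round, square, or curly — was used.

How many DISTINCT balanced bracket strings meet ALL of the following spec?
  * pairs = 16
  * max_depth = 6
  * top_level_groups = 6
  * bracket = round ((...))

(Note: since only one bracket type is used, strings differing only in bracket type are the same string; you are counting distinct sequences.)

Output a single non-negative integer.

Spec: pairs=16 depth=6 groups=6
Count(depth <= 6) = 1175685
Count(depth <= 5) = 1045020
Count(depth == 6) = 1175685 - 1045020 = 130665

Answer: 130665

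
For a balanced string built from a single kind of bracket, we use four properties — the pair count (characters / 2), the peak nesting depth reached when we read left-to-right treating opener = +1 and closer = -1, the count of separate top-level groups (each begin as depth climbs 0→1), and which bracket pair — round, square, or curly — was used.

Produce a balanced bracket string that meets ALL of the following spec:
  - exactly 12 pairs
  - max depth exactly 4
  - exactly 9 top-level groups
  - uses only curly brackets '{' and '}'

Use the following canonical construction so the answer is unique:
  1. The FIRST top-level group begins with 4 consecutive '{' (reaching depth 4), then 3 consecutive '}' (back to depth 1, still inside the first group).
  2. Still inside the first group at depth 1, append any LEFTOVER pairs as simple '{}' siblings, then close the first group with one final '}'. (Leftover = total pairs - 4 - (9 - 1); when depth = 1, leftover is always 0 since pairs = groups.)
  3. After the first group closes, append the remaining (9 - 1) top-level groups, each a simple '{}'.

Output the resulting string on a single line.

Spec: pairs=12 depth=4 groups=9
Leftover pairs = 12 - 4 - (9-1) = 0
First group: deep chain of depth 4 + 0 sibling pairs
Remaining 8 groups: simple '{}' each

Answer: {{{{}}}}{}{}{}{}{}{}{}{}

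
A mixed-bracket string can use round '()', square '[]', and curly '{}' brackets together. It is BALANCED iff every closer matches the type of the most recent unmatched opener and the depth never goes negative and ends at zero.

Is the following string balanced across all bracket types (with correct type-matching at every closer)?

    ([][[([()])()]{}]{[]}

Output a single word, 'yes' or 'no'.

pos 0: push '('; stack = (
pos 1: push '['; stack = ([
pos 2: ']' matches '['; pop; stack = (
pos 3: push '['; stack = ([
pos 4: push '['; stack = ([[
pos 5: push '('; stack = ([[(
pos 6: push '['; stack = ([[([
pos 7: push '('; stack = ([[([(
pos 8: ')' matches '('; pop; stack = ([[([
pos 9: ']' matches '['; pop; stack = ([[(
pos 10: ')' matches '('; pop; stack = ([[
pos 11: push '('; stack = ([[(
pos 12: ')' matches '('; pop; stack = ([[
pos 13: ']' matches '['; pop; stack = ([
pos 14: push '{'; stack = ([{
pos 15: '}' matches '{'; pop; stack = ([
pos 16: ']' matches '['; pop; stack = (
pos 17: push '{'; stack = ({
pos 18: push '['; stack = ({[
pos 19: ']' matches '['; pop; stack = ({
pos 20: '}' matches '{'; pop; stack = (
end: stack still non-empty (() → INVALID
Verdict: unclosed openers at end: ( → no

Answer: no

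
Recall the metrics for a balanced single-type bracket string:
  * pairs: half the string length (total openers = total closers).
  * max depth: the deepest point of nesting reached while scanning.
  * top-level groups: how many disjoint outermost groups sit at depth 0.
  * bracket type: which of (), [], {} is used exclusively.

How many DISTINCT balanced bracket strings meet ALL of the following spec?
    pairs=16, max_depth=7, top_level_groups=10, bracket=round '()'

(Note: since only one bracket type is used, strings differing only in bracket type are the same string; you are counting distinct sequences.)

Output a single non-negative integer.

Spec: pairs=16 depth=7 groups=10
Count(depth <= 7) = 33915
Count(depth <= 6) = 33905
Count(depth == 7) = 33915 - 33905 = 10

Answer: 10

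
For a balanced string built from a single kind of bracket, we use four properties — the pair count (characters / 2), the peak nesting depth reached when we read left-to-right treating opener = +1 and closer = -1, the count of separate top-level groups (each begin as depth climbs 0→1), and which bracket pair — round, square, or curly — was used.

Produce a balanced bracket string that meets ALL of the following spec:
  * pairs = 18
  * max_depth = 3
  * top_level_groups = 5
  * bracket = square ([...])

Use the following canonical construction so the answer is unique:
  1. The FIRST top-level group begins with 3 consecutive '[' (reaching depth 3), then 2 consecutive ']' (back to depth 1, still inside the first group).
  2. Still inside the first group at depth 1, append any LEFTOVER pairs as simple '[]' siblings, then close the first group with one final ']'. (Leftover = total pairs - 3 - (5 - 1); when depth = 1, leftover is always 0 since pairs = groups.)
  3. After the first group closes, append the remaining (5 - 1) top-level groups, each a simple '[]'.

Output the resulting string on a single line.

Answer: [[[]][][][][][][][][][][][]][][][][]

Derivation:
Spec: pairs=18 depth=3 groups=5
Leftover pairs = 18 - 3 - (5-1) = 11
First group: deep chain of depth 3 + 11 sibling pairs
Remaining 4 groups: simple '[]' each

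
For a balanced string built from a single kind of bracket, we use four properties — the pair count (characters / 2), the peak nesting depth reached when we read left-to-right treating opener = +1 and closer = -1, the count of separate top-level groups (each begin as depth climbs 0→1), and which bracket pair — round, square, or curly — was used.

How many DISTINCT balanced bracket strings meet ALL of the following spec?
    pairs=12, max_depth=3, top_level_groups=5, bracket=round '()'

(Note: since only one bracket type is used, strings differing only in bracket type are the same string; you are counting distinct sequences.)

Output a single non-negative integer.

Answer: 5170

Derivation:
Spec: pairs=12 depth=3 groups=5
Count(depth <= 3) = 5500
Count(depth <= 2) = 330
Count(depth == 3) = 5500 - 330 = 5170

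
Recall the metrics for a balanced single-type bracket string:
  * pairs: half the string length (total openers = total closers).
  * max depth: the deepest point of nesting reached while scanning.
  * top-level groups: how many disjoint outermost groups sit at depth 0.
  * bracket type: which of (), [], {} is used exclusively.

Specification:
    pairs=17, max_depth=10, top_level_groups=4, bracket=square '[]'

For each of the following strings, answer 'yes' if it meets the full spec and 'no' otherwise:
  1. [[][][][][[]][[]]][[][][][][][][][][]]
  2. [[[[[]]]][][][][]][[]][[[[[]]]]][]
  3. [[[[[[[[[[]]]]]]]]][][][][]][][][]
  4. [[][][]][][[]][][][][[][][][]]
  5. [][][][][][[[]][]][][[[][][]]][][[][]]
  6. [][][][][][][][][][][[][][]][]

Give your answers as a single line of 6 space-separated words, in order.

Answer: no no yes no no no

Derivation:
String 1 '[[][][][][[]][[]]][[][][][][][][][][]]': depth seq [1 2 1 2 1 2 1 2 1 2 3 2 1 2 3 2 1 0 1 2 1 2 1 2 1 2 1 2 1 2 1 2 1 2 1 2 1 0]
  -> pairs=19 depth=3 groups=2 -> no
String 2 '[[[[[]]]][][][][]][[]][[[[[]]]]][]': depth seq [1 2 3 4 5 4 3 2 1 2 1 2 1 2 1 2 1 0 1 2 1 0 1 2 3 4 5 4 3 2 1 0 1 0]
  -> pairs=17 depth=5 groups=4 -> no
String 3 '[[[[[[[[[[]]]]]]]]][][][][]][][][]': depth seq [1 2 3 4 5 6 7 8 9 10 9 8 7 6 5 4 3 2 1 2 1 2 1 2 1 2 1 0 1 0 1 0 1 0]
  -> pairs=17 depth=10 groups=4 -> yes
String 4 '[[][][]][][[]][][][][[][][][]]': depth seq [1 2 1 2 1 2 1 0 1 0 1 2 1 0 1 0 1 0 1 0 1 2 1 2 1 2 1 2 1 0]
  -> pairs=15 depth=2 groups=7 -> no
String 5 '[][][][][][[[]][]][][[[][][]]][][[][]]': depth seq [1 0 1 0 1 0 1 0 1 0 1 2 3 2 1 2 1 0 1 0 1 2 3 2 3 2 3 2 1 0 1 0 1 2 1 2 1 0]
  -> pairs=19 depth=3 groups=10 -> no
String 6 '[][][][][][][][][][][[][][]][]': depth seq [1 0 1 0 1 0 1 0 1 0 1 0 1 0 1 0 1 0 1 0 1 2 1 2 1 2 1 0 1 0]
  -> pairs=15 depth=2 groups=12 -> no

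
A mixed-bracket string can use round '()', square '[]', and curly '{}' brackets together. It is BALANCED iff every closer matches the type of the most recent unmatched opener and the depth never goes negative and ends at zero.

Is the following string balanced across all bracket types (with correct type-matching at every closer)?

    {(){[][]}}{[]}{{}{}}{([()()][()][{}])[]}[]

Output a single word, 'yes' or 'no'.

Answer: yes

Derivation:
pos 0: push '{'; stack = {
pos 1: push '('; stack = {(
pos 2: ')' matches '('; pop; stack = {
pos 3: push '{'; stack = {{
pos 4: push '['; stack = {{[
pos 5: ']' matches '['; pop; stack = {{
pos 6: push '['; stack = {{[
pos 7: ']' matches '['; pop; stack = {{
pos 8: '}' matches '{'; pop; stack = {
pos 9: '}' matches '{'; pop; stack = (empty)
pos 10: push '{'; stack = {
pos 11: push '['; stack = {[
pos 12: ']' matches '['; pop; stack = {
pos 13: '}' matches '{'; pop; stack = (empty)
pos 14: push '{'; stack = {
pos 15: push '{'; stack = {{
pos 16: '}' matches '{'; pop; stack = {
pos 17: push '{'; stack = {{
pos 18: '}' matches '{'; pop; stack = {
pos 19: '}' matches '{'; pop; stack = (empty)
pos 20: push '{'; stack = {
pos 21: push '('; stack = {(
pos 22: push '['; stack = {([
pos 23: push '('; stack = {([(
pos 24: ')' matches '('; pop; stack = {([
pos 25: push '('; stack = {([(
pos 26: ')' matches '('; pop; stack = {([
pos 27: ']' matches '['; pop; stack = {(
pos 28: push '['; stack = {([
pos 29: push '('; stack = {([(
pos 30: ')' matches '('; pop; stack = {([
pos 31: ']' matches '['; pop; stack = {(
pos 32: push '['; stack = {([
pos 33: push '{'; stack = {([{
pos 34: '}' matches '{'; pop; stack = {([
pos 35: ']' matches '['; pop; stack = {(
pos 36: ')' matches '('; pop; stack = {
pos 37: push '['; stack = {[
pos 38: ']' matches '['; pop; stack = {
pos 39: '}' matches '{'; pop; stack = (empty)
pos 40: push '['; stack = [
pos 41: ']' matches '['; pop; stack = (empty)
end: stack empty → VALID
Verdict: properly nested → yes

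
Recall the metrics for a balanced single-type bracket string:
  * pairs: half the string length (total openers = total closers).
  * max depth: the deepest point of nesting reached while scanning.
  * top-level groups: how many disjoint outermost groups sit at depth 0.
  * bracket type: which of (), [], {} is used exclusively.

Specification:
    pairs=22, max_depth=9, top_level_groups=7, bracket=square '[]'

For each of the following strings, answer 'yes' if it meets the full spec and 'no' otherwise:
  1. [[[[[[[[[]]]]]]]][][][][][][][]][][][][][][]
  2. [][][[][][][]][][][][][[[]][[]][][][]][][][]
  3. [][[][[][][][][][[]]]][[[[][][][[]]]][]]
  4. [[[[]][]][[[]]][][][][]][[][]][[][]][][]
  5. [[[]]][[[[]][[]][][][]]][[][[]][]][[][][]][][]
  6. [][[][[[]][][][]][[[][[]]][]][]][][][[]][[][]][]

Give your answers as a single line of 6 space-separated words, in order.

Answer: yes no no no no no

Derivation:
String 1 '[[[[[[[[[]]]]]]]][][][][][][][]][][][][][][]': depth seq [1 2 3 4 5 6 7 8 9 8 7 6 5 4 3 2 1 2 1 2 1 2 1 2 1 2 1 2 1 2 1 0 1 0 1 0 1 0 1 0 1 0 1 0]
  -> pairs=22 depth=9 groups=7 -> yes
String 2 '[][][[][][][]][][][][][[[]][[]][][][]][][][]': depth seq [1 0 1 0 1 2 1 2 1 2 1 2 1 0 1 0 1 0 1 0 1 0 1 2 3 2 1 2 3 2 1 2 1 2 1 2 1 0 1 0 1 0 1 0]
  -> pairs=22 depth=3 groups=11 -> no
String 3 '[][[][[][][][][][[]]]][[[[][][][[]]]][]]': depth seq [1 0 1 2 1 2 3 2 3 2 3 2 3 2 3 2 3 4 3 2 1 0 1 2 3 4 3 4 3 4 3 4 5 4 3 2 1 2 1 0]
  -> pairs=20 depth=5 groups=3 -> no
String 4 '[[[[]][]][[[]]][][][][]][[][]][[][]][][]': depth seq [1 2 3 4 3 2 3 2 1 2 3 4 3 2 1 2 1 2 1 2 1 2 1 0 1 2 1 2 1 0 1 2 1 2 1 0 1 0 1 0]
  -> pairs=20 depth=4 groups=5 -> no
String 5 '[[[]]][[[[]][[]][][][]]][[][[]][]][[][][]][][]': depth seq [1 2 3 2 1 0 1 2 3 4 3 2 3 4 3 2 3 2 3 2 3 2 1 0 1 2 1 2 3 2 1 2 1 0 1 2 1 2 1 2 1 0 1 0 1 0]
  -> pairs=23 depth=4 groups=6 -> no
String 6 '[][[][[[]][][][]][[[][[]]][]][]][][][[]][[][]][]': depth seq [1 0 1 2 1 2 3 4 3 2 3 2 3 2 3 2 1 2 3 4 3 4 5 4 3 2 3 2 1 2 1 0 1 0 1 0 1 2 1 0 1 2 1 2 1 0 1 0]
  -> pairs=24 depth=5 groups=7 -> no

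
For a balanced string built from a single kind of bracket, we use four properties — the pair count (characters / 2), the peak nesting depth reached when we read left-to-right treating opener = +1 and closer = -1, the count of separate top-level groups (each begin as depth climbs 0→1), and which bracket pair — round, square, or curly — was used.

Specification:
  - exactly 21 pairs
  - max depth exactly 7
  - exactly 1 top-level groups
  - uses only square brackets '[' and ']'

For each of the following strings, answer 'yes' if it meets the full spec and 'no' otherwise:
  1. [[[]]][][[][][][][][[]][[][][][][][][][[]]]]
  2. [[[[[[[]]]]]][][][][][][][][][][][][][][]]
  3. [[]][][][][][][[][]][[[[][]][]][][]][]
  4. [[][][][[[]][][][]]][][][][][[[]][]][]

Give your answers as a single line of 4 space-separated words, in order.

Answer: no yes no no

Derivation:
String 1 '[[[]]][][[][][][][][[]][[][][][][][][][[]]]]': depth seq [1 2 3 2 1 0 1 0 1 2 1 2 1 2 1 2 1 2 1 2 3 2 1 2 3 2 3 2 3 2 3 2 3 2 3 2 3 2 3 4 3 2 1 0]
  -> pairs=22 depth=4 groups=3 -> no
String 2 '[[[[[[[]]]]]][][][][][][][][][][][][][][]]': depth seq [1 2 3 4 5 6 7 6 5 4 3 2 1 2 1 2 1 2 1 2 1 2 1 2 1 2 1 2 1 2 1 2 1 2 1 2 1 2 1 2 1 0]
  -> pairs=21 depth=7 groups=1 -> yes
String 3 '[[]][][][][][][[][]][[[[][]][]][][]][]': depth seq [1 2 1 0 1 0 1 0 1 0 1 0 1 0 1 2 1 2 1 0 1 2 3 4 3 4 3 2 3 2 1 2 1 2 1 0 1 0]
  -> pairs=19 depth=4 groups=9 -> no
String 4 '[[][][][[[]][][][]]][][][][][[[]][]][]': depth seq [1 2 1 2 1 2 1 2 3 4 3 2 3 2 3 2 3 2 1 0 1 0 1 0 1 0 1 0 1 2 3 2 1 2 1 0 1 0]
  -> pairs=19 depth=4 groups=7 -> no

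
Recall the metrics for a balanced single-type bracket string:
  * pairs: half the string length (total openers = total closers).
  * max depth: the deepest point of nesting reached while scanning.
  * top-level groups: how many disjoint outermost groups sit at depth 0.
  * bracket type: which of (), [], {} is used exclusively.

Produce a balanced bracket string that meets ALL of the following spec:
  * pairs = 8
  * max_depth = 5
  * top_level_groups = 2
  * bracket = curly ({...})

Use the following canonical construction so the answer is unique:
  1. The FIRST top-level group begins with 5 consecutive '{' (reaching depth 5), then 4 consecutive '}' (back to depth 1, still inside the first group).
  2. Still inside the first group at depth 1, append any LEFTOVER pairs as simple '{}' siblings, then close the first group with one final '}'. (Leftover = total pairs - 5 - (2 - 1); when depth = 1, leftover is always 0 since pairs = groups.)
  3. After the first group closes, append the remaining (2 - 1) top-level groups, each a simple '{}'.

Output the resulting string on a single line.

Answer: {{{{{}}}}{}{}}{}

Derivation:
Spec: pairs=8 depth=5 groups=2
Leftover pairs = 8 - 5 - (2-1) = 2
First group: deep chain of depth 5 + 2 sibling pairs
Remaining 1 groups: simple '{}' each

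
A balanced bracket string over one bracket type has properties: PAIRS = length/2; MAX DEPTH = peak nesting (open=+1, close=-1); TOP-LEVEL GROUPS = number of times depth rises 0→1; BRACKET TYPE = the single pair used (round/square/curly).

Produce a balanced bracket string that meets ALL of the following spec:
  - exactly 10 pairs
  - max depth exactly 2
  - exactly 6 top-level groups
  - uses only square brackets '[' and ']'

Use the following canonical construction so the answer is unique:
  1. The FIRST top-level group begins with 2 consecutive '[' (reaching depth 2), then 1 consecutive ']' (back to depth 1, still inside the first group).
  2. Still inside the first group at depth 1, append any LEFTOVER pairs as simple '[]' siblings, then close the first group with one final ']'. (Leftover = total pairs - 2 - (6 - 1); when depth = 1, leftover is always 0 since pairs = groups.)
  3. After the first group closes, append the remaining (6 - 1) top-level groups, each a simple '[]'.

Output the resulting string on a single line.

Spec: pairs=10 depth=2 groups=6
Leftover pairs = 10 - 2 - (6-1) = 3
First group: deep chain of depth 2 + 3 sibling pairs
Remaining 5 groups: simple '[]' each

Answer: [[][][][]][][][][][]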